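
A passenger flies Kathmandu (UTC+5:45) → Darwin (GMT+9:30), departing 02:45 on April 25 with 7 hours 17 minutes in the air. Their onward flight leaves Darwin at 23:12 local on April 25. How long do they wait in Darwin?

9 hours 25 minutes

Convert departure to UTC: 02:45 − 5:45 = 21:00 UTC on Apr 24.
Add 7 hours and 17 minutes flight time → 04:17 UTC (Apr 25).
Darwin is UTC+9:30, so local arrival = 04:17 + 9:30 = 13:47 on Apr 25.
Layover = 23:12 − 13:47 = 9 hours 25 minutes.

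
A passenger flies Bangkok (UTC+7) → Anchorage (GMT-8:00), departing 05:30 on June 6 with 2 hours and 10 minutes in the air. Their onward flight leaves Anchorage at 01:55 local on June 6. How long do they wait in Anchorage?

Convert departure to UTC: 05:30 − 7:00 = 22:30 UTC on Jun 5.
Add 2 hours 10 minutes flight time → 00:40 UTC (Jun 6).
Anchorage is UTC−8:00, so local arrival = 00:40 − 8:00 = 16:40 on Jun 5.
Layover = 01:55 − 16:40 (+1 day) = 9 hours 15 minutes.

9 hours 15 minutes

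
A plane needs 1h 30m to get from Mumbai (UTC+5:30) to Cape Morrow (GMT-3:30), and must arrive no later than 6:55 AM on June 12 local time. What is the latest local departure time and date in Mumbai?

2:25 PM on June 12

Target arrival in UTC: 6:55 AM + 3:30 = 10:25 AM on Jun 12.
Subtract 1 hour 30 minutes → departure 8:55 AM UTC on Jun 12.
Mumbai is UTC+5:30: 8:55 AM + 5:30 = 2:25 PM on Jun 12.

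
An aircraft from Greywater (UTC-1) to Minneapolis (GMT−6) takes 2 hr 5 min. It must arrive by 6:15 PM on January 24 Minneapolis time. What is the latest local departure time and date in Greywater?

9:10 PM on January 24

Target arrival in UTC: 6:15 PM + 6:00 = 12:15 AM on Jan 25.
Subtract 2 hours and 5 minutes → departure 10:10 PM UTC on Jan 24.
Greywater is UTC−1:00: 10:10 PM − 1:00 = 9:10 PM on Jan 24.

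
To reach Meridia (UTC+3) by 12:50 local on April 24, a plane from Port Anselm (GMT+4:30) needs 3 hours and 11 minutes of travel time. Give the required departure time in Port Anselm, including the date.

11:09 on April 24

Target arrival in UTC: 12:50 − 3:00 = 09:50 on Apr 24.
Subtract 3 hours and 11 minutes → departure 06:39 UTC on Apr 24.
Port Anselm is UTC+4:30: 06:39 + 4:30 = 11:09 on Apr 24.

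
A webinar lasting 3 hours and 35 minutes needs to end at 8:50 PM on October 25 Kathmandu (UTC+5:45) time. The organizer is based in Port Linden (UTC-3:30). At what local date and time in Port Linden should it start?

8:00 AM on Oct 25

Target end time in UTC: 8:50 PM − 5:45 = 3:05 PM on Oct 25.
Subtract 3 hours 35 minutes → start 11:30 AM UTC on Oct 25.
Port Linden is UTC−3:30: 11:30 AM − 3:30 = 8:00 AM on Oct 25.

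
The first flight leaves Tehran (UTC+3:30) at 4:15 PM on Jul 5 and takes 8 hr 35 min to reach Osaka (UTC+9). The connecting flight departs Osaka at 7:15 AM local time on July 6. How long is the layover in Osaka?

Convert departure to UTC: 4:15 PM − 3:30 = 12:45 PM UTC on Jul 5.
Add 8 hours and 35 minutes flight time → 9:20 PM UTC.
Osaka is UTC+9:00, so local arrival = 9:20 PM + 9:00 = 6:20 AM on Jul 6.
Layover = 7:15 AM − 6:20 AM = 55 minutes.

55 minutes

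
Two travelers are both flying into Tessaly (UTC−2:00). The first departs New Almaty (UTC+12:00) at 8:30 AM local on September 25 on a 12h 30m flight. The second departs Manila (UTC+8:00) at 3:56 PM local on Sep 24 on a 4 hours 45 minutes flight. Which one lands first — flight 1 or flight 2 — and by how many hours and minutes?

Flight 1 in UTC: 8:30 AM − 12:00 = 8:30 PM on Sep 24.
+12 hours 30 minutes → arrive 9:00 AM UTC on Sep 25.
Flight 2 in UTC: 3:56 PM − 8:00 = 7:56 AM on Sep 24.
+4 hours and 45 minutes → arrive 12:41 PM UTC on Sep 24.
Flight 2 lands earlier by 20 hours 19 minutes.

the second, by 20 hours 19 minutes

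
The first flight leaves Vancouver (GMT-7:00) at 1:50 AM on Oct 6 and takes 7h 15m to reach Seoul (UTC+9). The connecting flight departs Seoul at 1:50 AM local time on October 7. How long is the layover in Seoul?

45 minutes

Convert departure to UTC: 1:50 AM + 7:00 = 8:50 AM UTC on Oct 6.
Add 7 hours and 15 minutes flight time → 4:05 PM UTC.
Seoul is UTC+9:00, so local arrival = 4:05 PM + 9:00 = 1:05 AM on Oct 7.
Layover = 1:50 AM − 1:05 AM = 45 minutes.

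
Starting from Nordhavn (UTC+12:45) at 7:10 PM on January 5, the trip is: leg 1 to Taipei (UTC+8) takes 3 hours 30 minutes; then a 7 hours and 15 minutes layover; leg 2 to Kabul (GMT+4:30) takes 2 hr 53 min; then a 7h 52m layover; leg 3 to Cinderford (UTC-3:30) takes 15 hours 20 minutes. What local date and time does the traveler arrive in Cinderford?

Convert departure to UTC: 7:10 PM − 12:45 = 6:25 AM UTC on Jan 5.
Add 3 hours and 30 minutes leg 1 → 9:55 AM UTC.
Add 7 hours and 15 minutes layover in Taipei → 5:10 PM UTC.
Add 2 hours and 53 minutes leg 2 → 8:03 PM UTC.
Add 7 hours 52 minutes layover in Kabul → 3:55 AM UTC (Jan 6).
Add 15 hours 20 minutes leg 3 → 7:15 PM UTC.
Cinderford is UTC−3:30, so local arrival = 7:15 PM − 3:30 = 3:45 PM on Jan 6.

3:45 PM on Jan 6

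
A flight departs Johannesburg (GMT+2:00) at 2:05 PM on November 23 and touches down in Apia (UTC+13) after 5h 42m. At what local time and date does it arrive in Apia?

Convert departure to UTC: 2:05 PM − 2:00 = 12:05 PM UTC on Nov 23.
Add 5 hours and 42 minutes travel time → 5:47 PM UTC.
Apia is UTC+13:00, so local arrival = 5:47 PM + 13:00 = 6:47 AM on Nov 24.

6:47 AM on November 24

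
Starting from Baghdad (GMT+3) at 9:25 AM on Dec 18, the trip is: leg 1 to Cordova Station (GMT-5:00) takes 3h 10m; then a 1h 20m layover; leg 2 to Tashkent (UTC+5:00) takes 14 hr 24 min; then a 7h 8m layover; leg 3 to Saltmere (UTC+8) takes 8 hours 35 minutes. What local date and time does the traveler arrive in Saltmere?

1:02 AM on Dec 20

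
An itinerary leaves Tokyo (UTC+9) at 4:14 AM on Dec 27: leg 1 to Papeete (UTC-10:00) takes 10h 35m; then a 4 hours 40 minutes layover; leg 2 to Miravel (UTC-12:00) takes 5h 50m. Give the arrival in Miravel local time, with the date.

Convert departure to UTC: 4:14 AM − 9:00 = 7:14 PM UTC on Dec 26.
Add 10 hours and 35 minutes leg 1 → 5:49 AM UTC (Dec 27).
Add 4 hours and 40 minutes layover in Papeete → 10:29 AM UTC.
Add 5 hours 50 minutes leg 2 → 4:19 PM UTC.
Miravel is UTC−12:00, so local arrival = 4:19 PM − 12:00 = 4:19 AM on Dec 27.

4:19 AM on Dec 27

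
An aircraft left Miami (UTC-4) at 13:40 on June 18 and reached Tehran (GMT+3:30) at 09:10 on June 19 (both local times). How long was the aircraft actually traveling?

12 hours

Departure in UTC: 13:40 + 4:00 = 17:40 on Jun 18.
Arrival in UTC: 09:10 − 3:30 = 05:40 on Jun 19.
Elapsed = 05:40 − 17:40 (+1 day) = 12 hours.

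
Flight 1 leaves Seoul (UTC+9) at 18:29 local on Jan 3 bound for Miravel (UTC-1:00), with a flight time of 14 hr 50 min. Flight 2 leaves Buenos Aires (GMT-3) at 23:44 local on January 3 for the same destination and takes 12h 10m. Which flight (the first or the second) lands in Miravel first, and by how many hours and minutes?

the first, by 14 hours 35 minutes

Flight 1 in UTC: 18:29 − 9:00 = 09:29 on Jan 3.
+14 hours 50 minutes → arrive 00:19 UTC on Jan 4.
Flight 2 in UTC: 23:44 + 3:00 = 02:44 on Jan 4.
+12 hours and 10 minutes → arrive 14:54 UTC on Jan 4.
Flight 1 lands earlier by 14 hours 35 minutes.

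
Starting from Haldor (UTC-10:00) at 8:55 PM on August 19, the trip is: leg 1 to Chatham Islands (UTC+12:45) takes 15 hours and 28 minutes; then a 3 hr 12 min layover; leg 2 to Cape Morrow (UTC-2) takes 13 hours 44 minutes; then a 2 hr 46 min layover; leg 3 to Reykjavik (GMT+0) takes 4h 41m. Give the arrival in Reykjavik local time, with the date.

10:46 PM on Aug 21

Convert departure to UTC: 8:55 PM + 10:00 = 6:55 AM UTC on Aug 20.
Add 15 hours and 28 minutes leg 1 → 10:23 PM UTC.
Add 3 hours 12 minutes layover in Chatham Islands → 1:35 AM UTC (Aug 21).
Add 13 hours 44 minutes leg 2 → 3:19 PM UTC.
Add 2 hours 46 minutes layover in Cape Morrow → 6:05 PM UTC.
Add 4 hours 41 minutes leg 3 → 10:46 PM UTC.
Reykjavik is UTC+0, so local arrival is the same: 10:46 PM on Aug 21.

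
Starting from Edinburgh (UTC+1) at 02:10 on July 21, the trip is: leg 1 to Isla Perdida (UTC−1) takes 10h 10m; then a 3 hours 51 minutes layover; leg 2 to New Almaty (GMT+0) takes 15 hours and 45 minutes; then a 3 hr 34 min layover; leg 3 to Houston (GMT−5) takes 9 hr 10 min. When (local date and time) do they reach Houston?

14:40 on Jul 22

Convert departure to UTC: 02:10 − 1:00 = 01:10 UTC on Jul 21.
Add 10 hours 10 minutes leg 1 → 11:20 UTC.
Add 3 hours 51 minutes layover in Isla Perdida → 15:11 UTC.
Add 15 hours 45 minutes leg 2 → 06:56 UTC (Jul 22).
Add 3 hours 34 minutes layover in New Almaty → 10:30 UTC.
Add 9 hours 10 minutes leg 3 → 19:40 UTC.
Houston is UTC−5:00, so local arrival = 19:40 − 5:00 = 14:40 on Jul 22.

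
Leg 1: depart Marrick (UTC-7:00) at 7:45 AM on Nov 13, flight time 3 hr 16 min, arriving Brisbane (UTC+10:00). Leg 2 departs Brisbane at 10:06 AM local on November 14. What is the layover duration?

6 hours 5 minutes

Convert departure to UTC: 7:45 AM + 7:00 = 2:45 PM UTC on Nov 13.
Add 3 hours 16 minutes flight time → 6:01 PM UTC.
Brisbane is UTC+10:00, so local arrival = 6:01 PM + 10:00 = 4:01 AM on Nov 14.
Layover = 10:06 AM − 4:01 AM = 6 hours 5 minutes.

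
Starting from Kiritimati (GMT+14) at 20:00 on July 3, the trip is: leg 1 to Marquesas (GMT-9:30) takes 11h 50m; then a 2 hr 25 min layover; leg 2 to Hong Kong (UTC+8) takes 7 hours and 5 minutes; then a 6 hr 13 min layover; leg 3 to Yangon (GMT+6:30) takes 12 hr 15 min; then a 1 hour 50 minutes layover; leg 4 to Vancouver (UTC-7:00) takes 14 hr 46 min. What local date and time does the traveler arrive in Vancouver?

07:24 on July 5

Convert departure to UTC: 20:00 − 14:00 = 06:00 UTC on Jul 3.
Add 11 hours and 50 minutes leg 1 → 17:50 UTC.
Add 2 hours 25 minutes layover in Marquesas → 20:15 UTC.
Add 7 hours 5 minutes leg 2 → 03:20 UTC (Jul 4).
Add 6 hours and 13 minutes layover in Hong Kong → 09:33 UTC.
Add 12 hours and 15 minutes leg 3 → 21:48 UTC.
Add 1 hour 50 minutes layover in Yangon → 23:38 UTC.
Add 14 hours and 46 minutes leg 4 → 14:24 UTC (Jul 5).
Vancouver is UTC−7:00, so local arrival = 14:24 − 7:00 = 07:24 on Jul 5.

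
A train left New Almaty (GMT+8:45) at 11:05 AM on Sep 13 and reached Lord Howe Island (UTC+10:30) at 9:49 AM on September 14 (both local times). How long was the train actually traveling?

Departure in UTC: 11:05 AM − 8:45 = 2:20 AM on Sep 13.
Arrival in UTC: 9:49 AM − 10:30 = 11:19 PM on Sep 13.
Elapsed = 11:19 PM − 2:20 AM = 20 hours 59 minutes.

20 hours 59 minutes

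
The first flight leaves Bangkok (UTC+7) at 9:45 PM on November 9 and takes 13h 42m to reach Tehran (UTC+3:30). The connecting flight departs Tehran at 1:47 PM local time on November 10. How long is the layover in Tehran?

Convert departure to UTC: 9:45 PM − 7:00 = 2:45 PM UTC on Nov 9.
Add 13 hours 42 minutes flight time → 4:27 AM UTC (Nov 10).
Tehran is UTC+3:30, so local arrival = 4:27 AM + 3:30 = 7:57 AM on Nov 10.
Layover = 1:47 PM − 7:57 AM = 5 hours 50 minutes.

5 hours 50 minutes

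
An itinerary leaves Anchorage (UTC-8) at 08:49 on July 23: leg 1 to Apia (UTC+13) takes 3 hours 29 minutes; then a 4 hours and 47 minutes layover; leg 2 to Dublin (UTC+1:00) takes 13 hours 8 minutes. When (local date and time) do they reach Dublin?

Convert departure to UTC: 08:49 + 8:00 = 16:49 UTC on Jul 23.
Add 3 hours and 29 minutes leg 1 → 20:18 UTC.
Add 4 hours 47 minutes layover in Apia → 01:05 UTC (Jul 24).
Add 13 hours 8 minutes leg 2 → 14:13 UTC.
Dublin is UTC+1:00, so local arrival = 14:13 + 1:00 = 15:13 on Jul 24.

15:13 on July 24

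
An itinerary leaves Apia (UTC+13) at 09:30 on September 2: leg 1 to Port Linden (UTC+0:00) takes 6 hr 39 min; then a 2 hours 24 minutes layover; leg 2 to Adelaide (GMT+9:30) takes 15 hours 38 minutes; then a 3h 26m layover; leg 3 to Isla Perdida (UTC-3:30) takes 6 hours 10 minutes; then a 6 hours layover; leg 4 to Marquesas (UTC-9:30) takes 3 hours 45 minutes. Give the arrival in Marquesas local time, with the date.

07:02 on Sep 3

Convert departure to UTC: 09:30 − 13:00 = 20:30 UTC on Sep 1.
Add 6 hours 39 minutes leg 1 → 03:09 UTC (Sep 2).
Add 2 hours and 24 minutes layover in Port Linden → 05:33 UTC.
Add 15 hours and 38 minutes leg 2 → 21:11 UTC.
Add 3 hours 26 minutes layover in Adelaide → 00:37 UTC (Sep 3).
Add 6 hours and 10 minutes leg 3 → 06:47 UTC.
Add 6 hours layover in Isla Perdida → 12:47 UTC.
Add 3 hours 45 minutes leg 4 → 16:32 UTC.
Marquesas is UTC−9:30, so local arrival = 16:32 − 9:30 = 07:02 on Sep 3.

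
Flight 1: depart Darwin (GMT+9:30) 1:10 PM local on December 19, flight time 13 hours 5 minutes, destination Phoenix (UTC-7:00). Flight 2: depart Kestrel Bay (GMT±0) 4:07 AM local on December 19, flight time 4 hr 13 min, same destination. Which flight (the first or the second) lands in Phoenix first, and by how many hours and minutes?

Flight 1 in UTC: 1:10 PM − 9:30 = 3:40 AM on Dec 19.
+13 hours and 5 minutes → arrive 4:45 PM UTC on Dec 19.
Flight 2 departs at 4:07 AM UTC (Dec 19).
+4 hours 13 minutes → arrive 8:20 AM UTC on Dec 19.
Flight 2 lands earlier by 8 hours 25 minutes.

the second, by 8 hours 25 minutes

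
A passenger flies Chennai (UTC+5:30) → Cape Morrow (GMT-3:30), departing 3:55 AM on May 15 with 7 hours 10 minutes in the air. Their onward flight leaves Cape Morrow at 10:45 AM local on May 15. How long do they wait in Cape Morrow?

Convert departure to UTC: 3:55 AM − 5:30 = 10:25 PM UTC on May 14.
Add 7 hours 10 minutes flight time → 5:35 AM UTC (May 15).
Cape Morrow is UTC−3:30, so local arrival = 5:35 AM − 3:30 = 2:05 AM on May 15.
Layover = 10:45 AM − 2:05 AM = 8 hours 40 minutes.

8 hours 40 minutes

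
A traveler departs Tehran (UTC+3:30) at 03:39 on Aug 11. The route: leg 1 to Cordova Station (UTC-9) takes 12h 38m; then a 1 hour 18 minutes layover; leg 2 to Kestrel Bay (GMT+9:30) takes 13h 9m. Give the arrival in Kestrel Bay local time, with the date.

12:44 on Aug 12

Convert departure to UTC: 03:39 − 3:30 = 00:09 UTC on Aug 11.
Add 12 hours and 38 minutes leg 1 → 12:47 UTC.
Add 1 hour and 18 minutes layover in Cordova Station → 14:05 UTC.
Add 13 hours and 9 minutes leg 2 → 03:14 UTC (Aug 12).
Kestrel Bay is UTC+9:30, so local arrival = 03:14 + 9:30 = 12:44 on Aug 12.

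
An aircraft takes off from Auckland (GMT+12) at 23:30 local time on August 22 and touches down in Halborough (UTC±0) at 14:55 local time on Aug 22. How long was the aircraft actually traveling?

3 hours 25 minutes

Departure in UTC: 23:30 − 12:00 = 11:30 on Aug 22.
Arrival is already UTC: 14:55 on Aug 22.
Elapsed = 14:55 − 11:30 = 3 hours 25 minutes.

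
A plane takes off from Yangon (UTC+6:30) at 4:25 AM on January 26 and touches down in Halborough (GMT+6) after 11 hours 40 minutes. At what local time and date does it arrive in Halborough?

3:35 PM on January 26

Convert departure to UTC: 4:25 AM − 6:30 = 9:55 PM UTC on Jan 25.
Add 11 hours 40 minutes travel time → 9:35 AM UTC (Jan 26).
Halborough is UTC+6:00, so local arrival = 9:35 AM + 6:00 = 3:35 PM on Jan 26.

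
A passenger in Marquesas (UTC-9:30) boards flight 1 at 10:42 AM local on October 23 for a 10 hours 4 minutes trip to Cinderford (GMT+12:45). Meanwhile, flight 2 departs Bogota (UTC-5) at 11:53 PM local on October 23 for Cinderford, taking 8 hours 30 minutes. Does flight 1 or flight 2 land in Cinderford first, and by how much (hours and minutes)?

Flight 1 in UTC: 10:42 AM + 9:30 = 8:12 PM on Oct 23.
+10 hours 4 minutes → arrive 6:16 AM UTC on Oct 24.
Flight 2 in UTC: 11:53 PM + 5:00 = 4:53 AM on Oct 24.
+8 hours and 30 minutes → arrive 1:23 PM UTC on Oct 24.
Flight 1 lands earlier by 7 hours 7 minutes.

the first, by 7 hours 7 minutes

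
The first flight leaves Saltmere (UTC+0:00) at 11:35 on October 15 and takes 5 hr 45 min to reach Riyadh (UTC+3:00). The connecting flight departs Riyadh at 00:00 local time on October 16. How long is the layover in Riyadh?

3 hours 40 minutes

Saltmere is at UTC+0, so departure is already 11:35 UTC on Oct 15.
Add 5 hours 45 minutes flight time → 17:20 UTC.
Riyadh is UTC+3:00, so local arrival = 17:20 + 3:00 = 20:20 on Oct 15.
Layover = 00:00 − 20:20 (+1 day) = 3 hours 40 minutes.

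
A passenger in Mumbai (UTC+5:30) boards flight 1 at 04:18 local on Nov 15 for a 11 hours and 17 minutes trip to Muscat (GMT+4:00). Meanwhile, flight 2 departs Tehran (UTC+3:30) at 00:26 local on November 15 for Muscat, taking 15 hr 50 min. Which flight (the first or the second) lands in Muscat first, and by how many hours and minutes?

Flight 1 in UTC: 04:18 − 5:30 = 22:48 on Nov 14.
+11 hours 17 minutes → arrive 10:05 UTC on Nov 15.
Flight 2 in UTC: 00:26 − 3:30 = 20:56 on Nov 14.
+15 hours and 50 minutes → arrive 12:46 UTC on Nov 15.
Flight 1 lands earlier by 2 hours 41 minutes.

the first, by 2 hours 41 minutes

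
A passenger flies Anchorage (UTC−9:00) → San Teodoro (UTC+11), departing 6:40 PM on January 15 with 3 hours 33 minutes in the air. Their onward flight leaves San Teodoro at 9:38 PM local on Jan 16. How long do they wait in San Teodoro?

3 hours 25 minutes

Convert departure to UTC: 6:40 PM + 9:00 = 3:40 AM UTC on Jan 16.
Add 3 hours 33 minutes flight time → 7:13 AM UTC.
San Teodoro is UTC+11:00, so local arrival = 7:13 AM + 11:00 = 6:13 PM on Jan 16.
Layover = 9:38 PM − 6:13 PM = 3 hours 25 minutes.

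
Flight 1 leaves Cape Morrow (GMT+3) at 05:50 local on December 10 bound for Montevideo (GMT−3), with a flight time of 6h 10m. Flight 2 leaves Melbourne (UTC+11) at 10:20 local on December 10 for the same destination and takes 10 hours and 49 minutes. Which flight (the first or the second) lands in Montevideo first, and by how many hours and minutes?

Flight 1 in UTC: 05:50 − 3:00 = 02:50 on Dec 10.
+6 hours and 10 minutes → arrive 09:00 UTC on Dec 10.
Flight 2 in UTC: 10:20 − 11:00 = 23:20 on Dec 9.
+10 hours 49 minutes → arrive 10:09 UTC on Dec 10.
Flight 1 lands earlier by 1 hour 9 minutes.

the first, by 1 hour 9 minutes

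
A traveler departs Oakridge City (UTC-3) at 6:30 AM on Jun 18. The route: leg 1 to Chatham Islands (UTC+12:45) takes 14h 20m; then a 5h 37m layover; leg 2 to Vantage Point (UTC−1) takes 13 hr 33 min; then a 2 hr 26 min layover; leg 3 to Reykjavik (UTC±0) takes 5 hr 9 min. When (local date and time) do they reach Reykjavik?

Convert departure to UTC: 6:30 AM + 3:00 = 9:30 AM UTC on Jun 18.
Add 14 hours 20 minutes leg 1 → 11:50 PM UTC.
Add 5 hours 37 minutes layover in Chatham Islands → 5:27 AM UTC (Jun 19).
Add 13 hours 33 minutes leg 2 → 7:00 PM UTC.
Add 2 hours 26 minutes layover in Vantage Point → 9:26 PM UTC.
Add 5 hours 9 minutes leg 3 → 2:35 AM UTC (Jun 20).
Reykjavik is UTC+0, so local arrival is the same: 2:35 AM on Jun 20.

2:35 AM on June 20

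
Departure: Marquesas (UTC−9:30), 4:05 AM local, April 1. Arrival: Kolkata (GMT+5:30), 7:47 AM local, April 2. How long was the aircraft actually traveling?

Kolkata is 15:00 ahead of Marquesas.
Clock-face elapsed time (ignoring zones) is 27 hours 42 minutes.
Actual elapsed = 27 hours 42 minutes − 15:00 = 12 hours 42 minutes.

12 hours 42 minutes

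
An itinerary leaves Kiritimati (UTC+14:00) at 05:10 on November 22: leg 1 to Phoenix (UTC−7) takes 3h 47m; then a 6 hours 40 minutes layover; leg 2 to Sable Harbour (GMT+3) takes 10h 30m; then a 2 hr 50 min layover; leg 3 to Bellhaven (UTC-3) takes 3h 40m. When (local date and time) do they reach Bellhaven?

Convert departure to UTC: 05:10 − 14:00 = 15:10 UTC on Nov 21.
Add 3 hours 47 minutes leg 1 → 18:57 UTC.
Add 6 hours and 40 minutes layover in Phoenix → 01:37 UTC (Nov 22).
Add 10 hours 30 minutes leg 2 → 12:07 UTC.
Add 2 hours and 50 minutes layover in Sable Harbour → 14:57 UTC.
Add 3 hours 40 minutes leg 3 → 18:37 UTC.
Bellhaven is UTC−3:00, so local arrival = 18:37 − 3:00 = 15:37 on Nov 22.

15:37 on November 22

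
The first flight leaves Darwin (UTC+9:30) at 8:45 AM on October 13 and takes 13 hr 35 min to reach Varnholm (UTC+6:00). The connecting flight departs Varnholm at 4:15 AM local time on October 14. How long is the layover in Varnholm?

Convert departure to UTC: 8:45 AM − 9:30 = 11:15 PM UTC on Oct 12.
Add 13 hours 35 minutes flight time → 12:50 PM UTC (Oct 13).
Varnholm is UTC+6:00, so local arrival = 12:50 PM + 6:00 = 6:50 PM on Oct 13.
Layover = 4:15 AM − 6:50 PM (+1 day) = 9 hours 25 minutes.

9 hours 25 minutes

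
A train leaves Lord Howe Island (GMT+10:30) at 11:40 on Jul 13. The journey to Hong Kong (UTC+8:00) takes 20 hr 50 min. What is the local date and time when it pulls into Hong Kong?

Hong Kong is 2:30 behind Lord Howe Island.
After 20 hours 50 minutes it is 08:30 (Jul 14) in Lord Howe Island.
Shift by the zone difference: 08:30 − 2:30 = 06:00 on Jul 14 in Hong Kong.

06:00 on Jul 14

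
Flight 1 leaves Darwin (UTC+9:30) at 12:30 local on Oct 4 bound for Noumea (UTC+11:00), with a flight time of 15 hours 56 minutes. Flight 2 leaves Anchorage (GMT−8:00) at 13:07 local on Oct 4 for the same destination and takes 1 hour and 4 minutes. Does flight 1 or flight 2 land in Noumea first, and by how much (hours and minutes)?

Flight 1 in UTC: 12:30 − 9:30 = 03:00 on Oct 4.
+15 hours 56 minutes → arrive 18:56 UTC on Oct 4.
Flight 2 in UTC: 13:07 + 8:00 = 21:07 on Oct 4.
+1 hour 4 minutes → arrive 22:11 UTC on Oct 4.
Flight 1 lands earlier by 3 hours 15 minutes.

the first, by 3 hours 15 minutes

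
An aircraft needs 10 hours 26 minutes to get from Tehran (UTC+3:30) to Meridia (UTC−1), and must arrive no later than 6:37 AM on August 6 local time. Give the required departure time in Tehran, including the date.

12:41 AM on Aug 6

Target arrival in UTC: 6:37 AM + 1:00 = 7:37 AM on Aug 6.
Subtract 10 hours 26 minutes → departure 9:11 PM UTC on Aug 5.
Tehran is UTC+3:30: 9:11 PM + 3:30 = 12:41 AM on Aug 6.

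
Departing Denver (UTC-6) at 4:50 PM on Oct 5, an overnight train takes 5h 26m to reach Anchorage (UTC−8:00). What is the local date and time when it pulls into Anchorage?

Convert departure to UTC: 4:50 PM + 6:00 = 10:50 PM UTC on Oct 5.
Add 5 hours 26 minutes travel time → 4:16 AM UTC (Oct 6).
Anchorage is UTC−8:00, so local arrival = 4:16 AM − 8:00 = 8:16 PM on Oct 5.

8:16 PM on October 5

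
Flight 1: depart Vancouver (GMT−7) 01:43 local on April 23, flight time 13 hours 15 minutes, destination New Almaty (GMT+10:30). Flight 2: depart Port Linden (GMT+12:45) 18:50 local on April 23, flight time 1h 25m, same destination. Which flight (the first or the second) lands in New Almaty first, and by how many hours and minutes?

Flight 1 in UTC: 01:43 + 7:00 = 08:43 on Apr 23.
+13 hours 15 minutes → arrive 21:58 UTC on Apr 23.
Flight 2 in UTC: 18:50 − 12:45 = 06:05 on Apr 23.
+1 hour and 25 minutes → arrive 07:30 UTC on Apr 23.
Flight 2 lands earlier by 14 hours 28 minutes.

the second, by 14 hours 28 minutes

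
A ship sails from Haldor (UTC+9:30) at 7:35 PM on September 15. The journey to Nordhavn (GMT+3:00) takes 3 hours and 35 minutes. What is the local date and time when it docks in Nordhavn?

4:40 PM on September 15

Nordhavn is 6:30 behind Haldor.
After 3 hours 35 minutes it is 11:10 PM in Haldor.
Shift by the zone difference: 11:10 PM − 6:30 = 4:40 PM on Sep 15 in Nordhavn.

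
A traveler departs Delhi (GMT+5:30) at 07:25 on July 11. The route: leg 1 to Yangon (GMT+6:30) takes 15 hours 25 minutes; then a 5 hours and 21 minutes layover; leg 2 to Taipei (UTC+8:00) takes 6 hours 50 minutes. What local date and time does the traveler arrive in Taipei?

13:31 on Jul 12

Convert departure to UTC: 07:25 − 5:30 = 01:55 UTC on Jul 11.
Add 15 hours and 25 minutes leg 1 → 17:20 UTC.
Add 5 hours 21 minutes layover in Yangon → 22:41 UTC.
Add 6 hours 50 minutes leg 2 → 05:31 UTC (Jul 12).
Taipei is UTC+8:00, so local arrival = 05:31 + 8:00 = 13:31 on Jul 12.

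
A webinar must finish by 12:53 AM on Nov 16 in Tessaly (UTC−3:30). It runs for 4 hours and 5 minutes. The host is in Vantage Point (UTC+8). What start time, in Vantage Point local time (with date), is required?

8:18 AM on November 16

Target end time in UTC: 12:53 AM + 3:30 = 4:23 AM on Nov 16.
Subtract 4 hours and 5 minutes → start 12:18 AM UTC on Nov 16.
Vantage Point is UTC+8:00: 12:18 AM + 8:00 = 8:18 AM on Nov 16.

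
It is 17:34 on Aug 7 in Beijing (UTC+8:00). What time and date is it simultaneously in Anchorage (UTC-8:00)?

01:34 on August 7

In UTC: 17:34 − 8:00 = 09:34 on Aug 7.
Anchorage is UTC−8:00: 09:34 − 8:00 = 01:34 on Aug 7.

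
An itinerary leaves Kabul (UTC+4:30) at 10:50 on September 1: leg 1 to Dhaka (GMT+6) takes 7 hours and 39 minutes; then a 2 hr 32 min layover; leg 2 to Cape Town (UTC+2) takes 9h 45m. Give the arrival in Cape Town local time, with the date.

04:16 on Sep 2

Convert departure to UTC: 10:50 − 4:30 = 06:20 UTC on Sep 1.
Add 7 hours and 39 minutes leg 1 → 13:59 UTC.
Add 2 hours and 32 minutes layover in Dhaka → 16:31 UTC.
Add 9 hours 45 minutes leg 2 → 02:16 UTC (Sep 2).
Cape Town is UTC+2:00, so local arrival = 02:16 + 2:00 = 04:16 on Sep 2.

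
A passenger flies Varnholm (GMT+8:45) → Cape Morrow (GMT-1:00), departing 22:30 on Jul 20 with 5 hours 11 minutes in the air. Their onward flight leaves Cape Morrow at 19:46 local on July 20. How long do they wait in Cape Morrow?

1 hour 50 minutes

Convert departure to UTC: 22:30 − 8:45 = 13:45 UTC on Jul 20.
Add 5 hours 11 minutes flight time → 18:56 UTC.
Cape Morrow is UTC−1:00, so local arrival = 18:56 − 1:00 = 17:56 on Jul 20.
Layover = 19:46 − 17:56 = 1 hour 50 minutes.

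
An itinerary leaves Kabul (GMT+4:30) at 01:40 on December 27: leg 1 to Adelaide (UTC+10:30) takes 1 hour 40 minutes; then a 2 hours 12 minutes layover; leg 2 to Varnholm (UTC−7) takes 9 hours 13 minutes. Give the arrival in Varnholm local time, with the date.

03:15 on December 27

Convert departure to UTC: 01:40 − 4:30 = 21:10 UTC on Dec 26.
Add 1 hour and 40 minutes leg 1 → 22:50 UTC.
Add 2 hours and 12 minutes layover in Adelaide → 01:02 UTC (Dec 27).
Add 9 hours 13 minutes leg 2 → 10:15 UTC.
Varnholm is UTC−7:00, so local arrival = 10:15 − 7:00 = 03:15 on Dec 27.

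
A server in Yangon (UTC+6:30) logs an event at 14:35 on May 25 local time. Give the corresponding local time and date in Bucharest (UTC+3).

Bucharest is 3:30 behind Yangon.
Shift by the zone difference: 14:35 − 3:30 = 11:05 on May 25 in Bucharest.

11:05 on May 25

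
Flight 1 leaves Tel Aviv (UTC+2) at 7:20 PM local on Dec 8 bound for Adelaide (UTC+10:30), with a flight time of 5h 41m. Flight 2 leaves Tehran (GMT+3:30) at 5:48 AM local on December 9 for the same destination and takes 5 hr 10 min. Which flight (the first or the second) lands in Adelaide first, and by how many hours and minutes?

Flight 1 in UTC: 7:20 PM − 2:00 = 5:20 PM on Dec 8.
+5 hours and 41 minutes → arrive 11:01 PM UTC on Dec 8.
Flight 2 in UTC: 5:48 AM − 3:30 = 2:18 AM on Dec 9.
+5 hours and 10 minutes → arrive 7:28 AM UTC on Dec 9.
Flight 1 lands earlier by 8 hours 27 minutes.

the first, by 8 hours 27 minutes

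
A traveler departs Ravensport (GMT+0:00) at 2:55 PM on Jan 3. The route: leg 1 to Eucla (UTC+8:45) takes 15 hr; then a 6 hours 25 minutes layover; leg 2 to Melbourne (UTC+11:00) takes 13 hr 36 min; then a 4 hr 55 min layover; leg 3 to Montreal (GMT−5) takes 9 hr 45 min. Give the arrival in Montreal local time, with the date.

11:36 AM on January 5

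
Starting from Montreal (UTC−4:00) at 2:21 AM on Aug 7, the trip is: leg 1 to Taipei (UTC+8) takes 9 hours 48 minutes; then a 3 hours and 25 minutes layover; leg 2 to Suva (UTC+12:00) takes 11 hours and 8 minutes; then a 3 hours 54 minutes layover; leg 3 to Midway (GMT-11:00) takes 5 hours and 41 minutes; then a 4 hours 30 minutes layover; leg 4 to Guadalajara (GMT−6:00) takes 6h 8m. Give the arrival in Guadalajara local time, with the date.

8:55 PM on Aug 8

Convert departure to UTC: 2:21 AM + 4:00 = 6:21 AM UTC on Aug 7.
Add 9 hours 48 minutes leg 1 → 4:09 PM UTC.
Add 3 hours 25 minutes layover in Taipei → 7:34 PM UTC.
Add 11 hours and 8 minutes leg 2 → 6:42 AM UTC (Aug 8).
Add 3 hours 54 minutes layover in Suva → 10:36 AM UTC.
Add 5 hours 41 minutes leg 3 → 4:17 PM UTC.
Add 4 hours 30 minutes layover in Midway → 8:47 PM UTC.
Add 6 hours 8 minutes leg 4 → 2:55 AM UTC (Aug 9).
Guadalajara is UTC−6:00, so local arrival = 2:55 AM − 6:00 = 8:55 PM on Aug 8.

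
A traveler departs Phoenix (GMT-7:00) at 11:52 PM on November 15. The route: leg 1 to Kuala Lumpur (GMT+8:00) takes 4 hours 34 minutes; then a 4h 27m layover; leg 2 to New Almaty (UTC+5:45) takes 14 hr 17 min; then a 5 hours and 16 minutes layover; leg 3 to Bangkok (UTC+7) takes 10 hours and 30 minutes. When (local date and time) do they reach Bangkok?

4:56 AM on November 18

Convert departure to UTC: 11:52 PM + 7:00 = 6:52 AM UTC on Nov 16.
Add 4 hours and 34 minutes leg 1 → 11:26 AM UTC.
Add 4 hours and 27 minutes layover in Kuala Lumpur → 3:53 PM UTC.
Add 14 hours 17 minutes leg 2 → 6:10 AM UTC (Nov 17).
Add 5 hours and 16 minutes layover in New Almaty → 11:26 AM UTC.
Add 10 hours and 30 minutes leg 3 → 9:56 PM UTC.
Bangkok is UTC+7:00, so local arrival = 9:56 PM + 7:00 = 4:56 AM on Nov 18.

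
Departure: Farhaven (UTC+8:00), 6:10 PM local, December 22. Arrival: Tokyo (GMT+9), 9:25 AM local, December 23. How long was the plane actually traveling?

14 hours 15 minutes

Departure in UTC: 6:10 PM − 8:00 = 10:10 AM on Dec 22.
Arrival in UTC: 9:25 AM − 9:00 = 12:25 AM on Dec 23.
Elapsed = 12:25 AM − 10:10 AM (+1 day) = 14 hours 15 minutes.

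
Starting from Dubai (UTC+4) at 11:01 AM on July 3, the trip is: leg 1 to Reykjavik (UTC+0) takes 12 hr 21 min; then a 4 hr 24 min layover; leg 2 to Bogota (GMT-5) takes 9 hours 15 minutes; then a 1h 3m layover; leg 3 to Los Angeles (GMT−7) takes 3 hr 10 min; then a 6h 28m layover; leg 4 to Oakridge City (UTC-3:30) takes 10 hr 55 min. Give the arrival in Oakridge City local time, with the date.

3:07 AM on Jul 5

Convert departure to UTC: 11:01 AM − 4:00 = 7:01 AM UTC on Jul 3.
Add 12 hours and 21 minutes leg 1 → 7:22 PM UTC.
Add 4 hours and 24 minutes layover in Reykjavik → 11:46 PM UTC.
Add 9 hours and 15 minutes leg 2 → 9:01 AM UTC (Jul 4).
Add 1 hour 3 minutes layover in Bogota → 10:04 AM UTC.
Add 3 hours and 10 minutes leg 3 → 1:14 PM UTC.
Add 6 hours and 28 minutes layover in Los Angeles → 7:42 PM UTC.
Add 10 hours 55 minutes leg 4 → 6:37 AM UTC (Jul 5).
Oakridge City is UTC−3:30, so local arrival = 6:37 AM − 3:30 = 3:07 AM on Jul 5.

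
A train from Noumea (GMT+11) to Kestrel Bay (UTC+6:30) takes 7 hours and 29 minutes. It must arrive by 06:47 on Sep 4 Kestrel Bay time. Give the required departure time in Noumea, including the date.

Target arrival in UTC: 06:47 − 6:30 = 00:17 on Sep 4.
Subtract 7 hours 29 minutes → departure 16:48 UTC on Sep 3.
Noumea is UTC+11:00: 16:48 + 11:00 = 03:48 on Sep 4.

03:48 on September 4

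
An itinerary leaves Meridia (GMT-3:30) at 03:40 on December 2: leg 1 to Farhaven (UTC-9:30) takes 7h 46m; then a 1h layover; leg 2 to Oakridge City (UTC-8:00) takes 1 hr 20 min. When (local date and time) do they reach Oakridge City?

Convert departure to UTC: 03:40 + 3:30 = 07:10 UTC on Dec 2.
Add 7 hours 46 minutes leg 1 → 14:56 UTC.
Add 1 hour layover in Farhaven → 15:56 UTC.
Add 1 hour and 20 minutes leg 2 → 17:16 UTC.
Oakridge City is UTC−8:00, so local arrival = 17:16 − 8:00 = 09:16 on Dec 2.

09:16 on December 2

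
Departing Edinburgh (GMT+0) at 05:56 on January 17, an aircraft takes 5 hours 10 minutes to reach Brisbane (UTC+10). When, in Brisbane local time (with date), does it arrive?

21:06 on January 17

Brisbane is 10:00 ahead of Edinburgh.
After 5 hours 10 minutes it is 11:06 in Edinburgh.
Shift by the zone difference: 11:06 + 10:00 = 21:06 on Jan 17 in Brisbane.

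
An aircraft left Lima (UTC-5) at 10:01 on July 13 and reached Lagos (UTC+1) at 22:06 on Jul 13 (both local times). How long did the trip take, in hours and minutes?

Lagos is 6:00 ahead of Lima.
Clock-face elapsed time (ignoring zones) is 12 hours 5 minutes.
Actual elapsed = 12 hours 5 minutes − 6:00 = 6 hours 5 minutes.

6 hours 5 minutes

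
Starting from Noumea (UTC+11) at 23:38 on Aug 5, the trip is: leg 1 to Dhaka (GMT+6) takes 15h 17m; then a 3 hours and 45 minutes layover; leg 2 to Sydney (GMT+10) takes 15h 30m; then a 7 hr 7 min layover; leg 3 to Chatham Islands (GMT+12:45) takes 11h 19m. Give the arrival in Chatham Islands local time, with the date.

06:21 on August 8

Convert departure to UTC: 23:38 − 11:00 = 12:38 UTC on Aug 5.
Add 15 hours 17 minutes leg 1 → 03:55 UTC (Aug 6).
Add 3 hours and 45 minutes layover in Dhaka → 07:40 UTC.
Add 15 hours and 30 minutes leg 2 → 23:10 UTC.
Add 7 hours and 7 minutes layover in Sydney → 06:17 UTC (Aug 7).
Add 11 hours and 19 minutes leg 3 → 17:36 UTC.
Chatham Islands is UTC+12:45, so local arrival = 17:36 + 12:45 = 06:21 on Aug 8.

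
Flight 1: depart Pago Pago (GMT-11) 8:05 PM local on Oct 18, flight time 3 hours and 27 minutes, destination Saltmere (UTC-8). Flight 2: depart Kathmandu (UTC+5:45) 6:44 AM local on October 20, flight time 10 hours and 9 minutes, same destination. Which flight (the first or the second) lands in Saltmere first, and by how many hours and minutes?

the first, by 24 hours 36 minutes

Flight 1 in UTC: 8:05 PM + 11:00 = 7:05 AM on Oct 19.
+3 hours 27 minutes → arrive 10:32 AM UTC on Oct 19.
Flight 2 in UTC: 6:44 AM − 5:45 = 12:59 AM on Oct 20.
+10 hours 9 minutes → arrive 11:08 AM UTC on Oct 20.
Flight 1 lands earlier by 24 hours 36 minutes.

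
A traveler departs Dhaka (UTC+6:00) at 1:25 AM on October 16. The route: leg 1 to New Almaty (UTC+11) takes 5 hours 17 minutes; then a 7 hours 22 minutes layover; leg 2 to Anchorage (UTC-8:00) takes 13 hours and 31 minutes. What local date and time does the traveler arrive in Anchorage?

Convert departure to UTC: 1:25 AM − 6:00 = 7:25 PM UTC on Oct 15.
Add 5 hours and 17 minutes leg 1 → 12:42 AM UTC (Oct 16).
Add 7 hours and 22 minutes layover in New Almaty → 8:04 AM UTC.
Add 13 hours 31 minutes leg 2 → 9:35 PM UTC.
Anchorage is UTC−8:00, so local arrival = 9:35 PM − 8:00 = 1:35 PM on Oct 16.

1:35 PM on October 16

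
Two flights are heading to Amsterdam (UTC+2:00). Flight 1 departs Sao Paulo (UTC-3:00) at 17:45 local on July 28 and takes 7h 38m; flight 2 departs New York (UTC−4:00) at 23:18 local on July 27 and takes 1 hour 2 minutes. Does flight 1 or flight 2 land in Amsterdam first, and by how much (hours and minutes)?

the second, by 24 hours 3 minutes

Flight 1 in UTC: 17:45 + 3:00 = 20:45 on Jul 28.
+7 hours and 38 minutes → arrive 04:23 UTC on Jul 29.
Flight 2 in UTC: 23:18 + 4:00 = 03:18 on Jul 28.
+1 hour 2 minutes → arrive 04:20 UTC on Jul 28.
Flight 2 lands earlier by 24 hours 3 minutes.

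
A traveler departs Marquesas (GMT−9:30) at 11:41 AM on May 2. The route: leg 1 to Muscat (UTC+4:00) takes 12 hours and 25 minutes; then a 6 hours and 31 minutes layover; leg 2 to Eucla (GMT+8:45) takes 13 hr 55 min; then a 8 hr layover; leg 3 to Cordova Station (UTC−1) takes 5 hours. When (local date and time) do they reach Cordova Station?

Convert departure to UTC: 11:41 AM + 9:30 = 9:11 PM UTC on May 2.
Add 12 hours and 25 minutes leg 1 → 9:36 AM UTC (May 3).
Add 6 hours and 31 minutes layover in Muscat → 4:07 PM UTC.
Add 13 hours and 55 minutes leg 2 → 6:02 AM UTC (May 4).
Add 8 hours layover in Eucla → 2:02 PM UTC.
Add 5 hours leg 3 → 7:02 PM UTC.
Cordova Station is UTC−1:00, so local arrival = 7:02 PM − 1:00 = 6:02 PM on May 4.

6:02 PM on May 4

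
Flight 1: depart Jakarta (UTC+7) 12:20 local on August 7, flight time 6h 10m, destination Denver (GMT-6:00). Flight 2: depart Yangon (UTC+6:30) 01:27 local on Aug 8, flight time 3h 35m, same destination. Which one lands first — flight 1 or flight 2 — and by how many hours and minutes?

the first, by 11 hours 2 minutes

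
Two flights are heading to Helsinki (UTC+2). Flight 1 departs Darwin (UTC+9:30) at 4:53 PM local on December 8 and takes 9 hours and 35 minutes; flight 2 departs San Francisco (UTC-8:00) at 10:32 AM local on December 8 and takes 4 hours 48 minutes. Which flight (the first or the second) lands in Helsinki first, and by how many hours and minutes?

Flight 1 in UTC: 4:53 PM − 9:30 = 7:23 AM on Dec 8.
+9 hours and 35 minutes → arrive 4:58 PM UTC on Dec 8.
Flight 2 in UTC: 10:32 AM + 8:00 = 6:32 PM on Dec 8.
+4 hours and 48 minutes → arrive 11:20 PM UTC on Dec 8.
Flight 1 lands earlier by 6 hours 22 minutes.

the first, by 6 hours 22 minutes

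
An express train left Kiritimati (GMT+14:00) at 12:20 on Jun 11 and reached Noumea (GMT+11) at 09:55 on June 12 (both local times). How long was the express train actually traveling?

Noumea is 3:00 behind Kiritimati.
Clock-face elapsed time (ignoring zones) is 21 hours 35 minutes.
Actual elapsed = 21 hours 35 minutes + 3:00 = 24 hours 35 minutes.

24 hours 35 minutes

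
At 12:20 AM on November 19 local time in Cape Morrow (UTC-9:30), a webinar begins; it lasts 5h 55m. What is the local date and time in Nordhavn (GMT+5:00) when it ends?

Convert start to UTC: 12:20 AM + 9:30 = 9:50 AM UTC on Nov 19.
Add 5 hours and 55 minutes duration → 3:45 PM UTC.
Nordhavn is UTC+5:00, so local end time = 3:45 PM + 5:00 = 8:45 PM on Nov 19.

8:45 PM on Nov 19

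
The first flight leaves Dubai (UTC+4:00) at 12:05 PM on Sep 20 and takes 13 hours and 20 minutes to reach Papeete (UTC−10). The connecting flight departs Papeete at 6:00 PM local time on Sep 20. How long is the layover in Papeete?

6 hours 35 minutes

Convert departure to UTC: 12:05 PM − 4:00 = 8:05 AM UTC on Sep 20.
Add 13 hours and 20 minutes flight time → 9:25 PM UTC.
Papeete is UTC−10:00, so local arrival = 9:25 PM − 10:00 = 11:25 AM on Sep 20.
Layover = 6:00 PM − 11:25 AM = 6 hours 35 minutes.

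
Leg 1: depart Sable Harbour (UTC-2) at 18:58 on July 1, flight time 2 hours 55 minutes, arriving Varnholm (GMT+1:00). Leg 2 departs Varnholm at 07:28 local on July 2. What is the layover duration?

Convert departure to UTC: 18:58 + 2:00 = 20:58 UTC on Jul 1.
Add 2 hours and 55 minutes flight time → 23:53 UTC.
Varnholm is UTC+1:00, so local arrival = 23:53 + 1:00 = 00:53 on Jul 2.
Layover = 07:28 − 00:53 = 6 hours 35 minutes.

6 hours 35 minutes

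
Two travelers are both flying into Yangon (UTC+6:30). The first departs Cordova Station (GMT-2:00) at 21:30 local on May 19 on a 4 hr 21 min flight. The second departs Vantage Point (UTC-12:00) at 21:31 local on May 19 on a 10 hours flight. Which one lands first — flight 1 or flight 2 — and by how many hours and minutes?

Flight 1 in UTC: 21:30 + 2:00 = 23:30 on May 19.
+4 hours 21 minutes → arrive 03:51 UTC on May 20.
Flight 2 in UTC: 21:31 + 12:00 = 09:31 on May 20.
+10 hours → arrive 19:31 UTC on May 20.
Flight 1 lands earlier by 15 hours 40 minutes.

the first, by 15 hours 40 minutes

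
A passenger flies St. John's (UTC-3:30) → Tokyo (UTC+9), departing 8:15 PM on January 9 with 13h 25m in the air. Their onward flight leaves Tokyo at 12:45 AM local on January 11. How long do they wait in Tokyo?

2 hours 35 minutes

Convert departure to UTC: 8:15 PM + 3:30 = 11:45 PM UTC on Jan 9.
Add 13 hours and 25 minutes flight time → 1:10 PM UTC (Jan 10).
Tokyo is UTC+9:00, so local arrival = 1:10 PM + 9:00 = 10:10 PM on Jan 10.
Layover = 12:45 AM − 10:10 PM (+1 day) = 2 hours 35 minutes.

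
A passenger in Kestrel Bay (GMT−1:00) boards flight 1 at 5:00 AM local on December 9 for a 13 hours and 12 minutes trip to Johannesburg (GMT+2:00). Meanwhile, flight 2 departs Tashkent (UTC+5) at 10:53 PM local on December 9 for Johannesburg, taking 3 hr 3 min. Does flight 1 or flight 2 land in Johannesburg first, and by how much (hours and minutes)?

the first, by 1 hour 44 minutes

Flight 1 in UTC: 5:00 AM + 1:00 = 6:00 AM on Dec 9.
+13 hours and 12 minutes → arrive 7:12 PM UTC on Dec 9.
Flight 2 in UTC: 10:53 PM − 5:00 = 5:53 PM on Dec 9.
+3 hours and 3 minutes → arrive 8:56 PM UTC on Dec 9.
Flight 1 lands earlier by 1 hour 44 minutes.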